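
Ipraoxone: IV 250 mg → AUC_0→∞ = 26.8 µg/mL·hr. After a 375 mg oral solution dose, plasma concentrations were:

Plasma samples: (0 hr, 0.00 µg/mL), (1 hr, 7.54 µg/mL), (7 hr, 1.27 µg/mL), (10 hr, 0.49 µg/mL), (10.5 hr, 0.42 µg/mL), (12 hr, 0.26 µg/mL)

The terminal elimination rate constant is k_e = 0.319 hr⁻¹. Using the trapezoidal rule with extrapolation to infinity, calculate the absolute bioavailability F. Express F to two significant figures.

Trapezoidal AUC_0→12 (oral solution):
  [0→1]: (0.00+7.54)/2 × 1 = 3.77
  [1→7]: (7.54+1.27)/2 × 6 = 26.43
  [7→10]: (1.27+0.49)/2 × 3 = 2.64
  [10→10.5]: (0.49+0.42)/2 × 0.5 = 0.2275
  [10.5→12]: (0.42+0.26)/2 × 1.5 = 0.51
  Sum = 33.5775 µg/mL·hr
Tail: C_last/k_e = 0.26/0.319 = 0.815
AUC_0→∞ (oral solution) = 33.5775 + 0.815 = 34.3925 µg/mL·hr
F = (AUC_ev/D_ev)/(AUC_iv/D_iv) = (34.3925/375)/(26.8/250) = 0.0917133/0.1072 = 0.8555

F = 0.86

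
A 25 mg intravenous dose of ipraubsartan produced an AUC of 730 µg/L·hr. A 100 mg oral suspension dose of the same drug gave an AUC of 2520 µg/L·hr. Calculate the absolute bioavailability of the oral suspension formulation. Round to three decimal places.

F = (AUC_ev / D_ev) / (AUC_iv / D_iv)
  = (2520/100) / (730/25)
  = 25.2 / 29.2 = 0.8630

F = 0.863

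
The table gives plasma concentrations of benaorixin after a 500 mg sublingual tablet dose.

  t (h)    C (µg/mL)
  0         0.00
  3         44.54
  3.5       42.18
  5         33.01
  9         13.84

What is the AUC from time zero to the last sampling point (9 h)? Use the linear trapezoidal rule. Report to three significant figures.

AUC = 239 µg/mL·h

Trapezoidal AUC_0→9:
  [0→3]: (0.00+44.54)/2 × 3 = 66.81
  [3→3.5]: (44.54+42.18)/2 × 0.5 = 21.68
  [3.5→5]: (42.18+33.01)/2 × 1.5 = 56.3925
  [5→9]: (33.01+13.84)/2 × 4 = 93.7
  Sum = 238.5825 µg/mL·h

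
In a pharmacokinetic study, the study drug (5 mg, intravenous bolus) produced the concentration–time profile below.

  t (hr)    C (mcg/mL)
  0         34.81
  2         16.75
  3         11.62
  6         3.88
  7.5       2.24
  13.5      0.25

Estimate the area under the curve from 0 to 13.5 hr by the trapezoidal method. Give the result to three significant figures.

Trapezoidal AUC_0→13.5:
  [0→2]: (34.81+16.75)/2 × 2 = 51.56
  [2→3]: (16.75+11.62)/2 × 1 = 14.185
  [3→6]: (11.62+3.88)/2 × 3 = 23.25
  [6→7.5]: (3.88+2.24)/2 × 1.5 = 4.59
  [7.5→13.5]: (2.24+0.25)/2 × 6 = 7.47
  Sum = 101.055 mcg/mL·hr

AUC = 101 mcg/mL·hr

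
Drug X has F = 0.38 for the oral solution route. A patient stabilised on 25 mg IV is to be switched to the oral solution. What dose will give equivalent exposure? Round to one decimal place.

D_oral = 65.8 mg

For equal systemic exposure: F × D_ev = D_iv
D_ev = D_iv / F = 25 / 0.38 = 65.7895 mg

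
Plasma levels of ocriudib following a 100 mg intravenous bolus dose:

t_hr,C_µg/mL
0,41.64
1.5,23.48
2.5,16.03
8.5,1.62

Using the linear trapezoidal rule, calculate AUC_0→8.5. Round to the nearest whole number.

AUC = 122 µg/mL·hr

Trapezoidal AUC_0→8.5:
  [0→1.5]: (41.64+23.48)/2 × 1.5 = 48.84
  [1.5→2.5]: (23.48+16.03)/2 × 1 = 19.755
  [2.5→8.5]: (16.03+1.62)/2 × 6 = 52.95
  Sum = 121.545 µg/mL·hr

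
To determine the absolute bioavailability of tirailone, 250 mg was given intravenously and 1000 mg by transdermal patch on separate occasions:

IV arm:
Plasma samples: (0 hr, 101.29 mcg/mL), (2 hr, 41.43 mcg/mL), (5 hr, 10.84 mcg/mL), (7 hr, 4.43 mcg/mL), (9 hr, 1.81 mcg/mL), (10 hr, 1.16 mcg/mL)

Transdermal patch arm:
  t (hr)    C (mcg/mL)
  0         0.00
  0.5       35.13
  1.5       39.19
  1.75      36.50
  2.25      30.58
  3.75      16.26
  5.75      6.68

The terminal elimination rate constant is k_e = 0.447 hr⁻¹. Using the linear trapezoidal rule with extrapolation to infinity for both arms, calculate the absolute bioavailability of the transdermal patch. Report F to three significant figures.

F = 0.147

Trapezoidal AUC_0→10 (IV):
  [0→2]: (101.29+41.43)/2 × 2 = 142.72
  [2→5]: (41.43+10.84)/2 × 3 = 78.405
  [5→7]: (10.84+4.43)/2 × 2 = 15.27
  [7→9]: (4.43+1.81)/2 × 2 = 6.24
  [9→10]: (1.81+1.16)/2 × 1 = 1.485
  Sum = 244.12 mcg/mL·hr
IV tail: 1.16/0.447 = 2.595; AUC_iv,0→∞ = 244.12 + 2.595 = 246.715 mcg/mL·hr
Trapezoidal AUC_0→5.75 (transdermal patch):
  [0→0.5]: (0.00+35.13)/2 × 0.5 = 8.7825
  [0.5→1.5]: (35.13+39.19)/2 × 1 = 37.16
  [1.5→1.75]: (39.19+36.50)/2 × 0.25 = 9.46125
  [1.75→2.25]: (36.50+30.58)/2 × 0.5 = 16.77
  [2.25→3.75]: (30.58+16.26)/2 × 1.5 = 35.13
  [3.75→5.75]: (16.26+6.68)/2 × 2 = 22.94
  Sum = 130.24375 mcg/mL·hr
transdermal patch tail: 6.68/0.447 = 14.944; AUC_ev,0→∞ = 130.24375 + 14.944 = 145.18775 mcg/mL·hr
F = (AUC_ev/D_ev)/(AUC_iv/D_iv) = (145.18775/1000)/(246.715/250) = 0.14518775/0.98686 = 0.1471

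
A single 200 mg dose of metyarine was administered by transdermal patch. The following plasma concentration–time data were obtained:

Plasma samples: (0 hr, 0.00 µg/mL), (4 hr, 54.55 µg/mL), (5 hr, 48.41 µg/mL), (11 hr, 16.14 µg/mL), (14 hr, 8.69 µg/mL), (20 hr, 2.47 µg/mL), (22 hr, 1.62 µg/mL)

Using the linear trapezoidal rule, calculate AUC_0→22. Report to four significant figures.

Trapezoidal AUC_0→22:
  [0→4]: (0.00+54.55)/2 × 4 = 109.1
  [4→5]: (54.55+48.41)/2 × 1 = 51.48
  [5→11]: (48.41+16.14)/2 × 6 = 193.65
  [11→14]: (16.14+8.69)/2 × 3 = 37.245
  [14→20]: (8.69+2.47)/2 × 6 = 33.48
  [20→22]: (2.47+1.62)/2 × 2 = 4.09
  Sum = 429.045 µg/mL·hr

AUC = 429.0 µg/mL·hr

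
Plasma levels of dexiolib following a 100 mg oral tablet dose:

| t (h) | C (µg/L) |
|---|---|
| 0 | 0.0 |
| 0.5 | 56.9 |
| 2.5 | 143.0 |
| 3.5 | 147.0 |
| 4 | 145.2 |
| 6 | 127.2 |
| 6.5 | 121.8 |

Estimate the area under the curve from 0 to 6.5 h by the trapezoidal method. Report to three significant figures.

AUC = 767 µg/L·h

Trapezoidal AUC_0→6.5:
  [0→0.5]: (0.0+56.9)/2 × 0.5 = 14.225
  [0.5→2.5]: (56.9+143.0)/2 × 2 = 199.9
  [2.5→3.5]: (143.0+147.0)/2 × 1 = 145.0
  [3.5→4]: (147.0+145.2)/2 × 0.5 = 73.05
  [4→6]: (145.2+127.2)/2 × 2 = 272.4
  [6→6.5]: (127.2+121.8)/2 × 0.5 = 62.25
  Sum = 766.825 µg/L·h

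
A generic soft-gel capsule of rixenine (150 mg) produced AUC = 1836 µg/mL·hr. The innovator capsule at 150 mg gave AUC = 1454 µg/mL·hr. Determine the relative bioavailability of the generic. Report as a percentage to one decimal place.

F_rel = (AUC_test/D_test) / (AUC_ref/D_ref)
      = (1836/150) / (1454/150)
      = 12.24 / 9.69333 = 1.2627 = 126.27%

F_rel = 126.3%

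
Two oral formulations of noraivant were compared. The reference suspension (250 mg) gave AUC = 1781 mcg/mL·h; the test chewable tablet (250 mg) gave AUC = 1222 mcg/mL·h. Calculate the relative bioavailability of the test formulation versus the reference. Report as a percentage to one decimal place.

F_rel = 68.6%

F_rel = (AUC_test/D_test) / (AUC_ref/D_ref)
      = (1222/250) / (1781/250)
      = 4.888 / 7.124 = 0.6861 = 68.61%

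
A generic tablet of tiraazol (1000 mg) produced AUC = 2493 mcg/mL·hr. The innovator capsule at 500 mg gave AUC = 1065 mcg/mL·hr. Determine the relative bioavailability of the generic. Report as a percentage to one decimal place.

F_rel = (AUC_test/D_test) / (AUC_ref/D_ref)
      = (2493/1000) / (1065/500)
      = 2.493 / 2.13 = 1.1704 = 117.04%

F_rel = 117.0%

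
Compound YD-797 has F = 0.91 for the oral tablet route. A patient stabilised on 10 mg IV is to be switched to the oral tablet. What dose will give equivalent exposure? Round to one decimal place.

For equal systemic exposure: F × D_ev = D_iv
D_ev = D_iv / F = 10 / 0.91 = 10.989 mg

D_oral = 11.0 mg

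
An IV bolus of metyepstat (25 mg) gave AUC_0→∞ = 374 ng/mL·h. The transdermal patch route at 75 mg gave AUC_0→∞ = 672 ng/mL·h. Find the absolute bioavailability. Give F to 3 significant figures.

F = (AUC_ev / D_ev) / (AUC_iv / D_iv)
  = (672/75) / (374/25)
  = 8.96 / 14.96 = 0.5989

F = 0.599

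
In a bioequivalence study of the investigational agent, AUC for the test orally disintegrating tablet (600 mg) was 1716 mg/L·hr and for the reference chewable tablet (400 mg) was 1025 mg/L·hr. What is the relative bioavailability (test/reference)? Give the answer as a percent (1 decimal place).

F_rel = (AUC_test/D_test) / (AUC_ref/D_ref)
      = (1716/600) / (1025/400)
      = 2.86 / 2.5625 = 1.1161 = 111.61%

F_rel = 111.6%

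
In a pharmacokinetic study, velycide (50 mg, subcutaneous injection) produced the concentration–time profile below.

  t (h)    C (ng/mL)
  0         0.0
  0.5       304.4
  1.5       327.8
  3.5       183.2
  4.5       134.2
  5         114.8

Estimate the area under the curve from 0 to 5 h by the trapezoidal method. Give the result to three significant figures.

AUC = 1120 ng/mL·h

Trapezoidal AUC_0→5:
  [0→0.5]: (0.0+304.4)/2 × 0.5 = 76.1
  [0.5→1.5]: (304.4+327.8)/2 × 1 = 316.1
  [1.5→3.5]: (327.8+183.2)/2 × 2 = 511.0
  [3.5→4.5]: (183.2+134.2)/2 × 1 = 158.7
  [4.5→5]: (134.2+114.8)/2 × 0.5 = 62.25
  Sum = 1124.15 ng/mL·h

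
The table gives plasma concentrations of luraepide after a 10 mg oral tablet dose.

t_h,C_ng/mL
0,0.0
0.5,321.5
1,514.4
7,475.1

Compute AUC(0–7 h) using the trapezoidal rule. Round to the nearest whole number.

Trapezoidal AUC_0→7:
  [0→0.5]: (0.0+321.5)/2 × 0.5 = 80.375
  [0.5→1]: (321.5+514.4)/2 × 0.5 = 208.975
  [1→7]: (514.4+475.1)/2 × 6 = 2968.5
  Sum = 3257.85 ng/mL·h

AUC = 3258 ng/mL·h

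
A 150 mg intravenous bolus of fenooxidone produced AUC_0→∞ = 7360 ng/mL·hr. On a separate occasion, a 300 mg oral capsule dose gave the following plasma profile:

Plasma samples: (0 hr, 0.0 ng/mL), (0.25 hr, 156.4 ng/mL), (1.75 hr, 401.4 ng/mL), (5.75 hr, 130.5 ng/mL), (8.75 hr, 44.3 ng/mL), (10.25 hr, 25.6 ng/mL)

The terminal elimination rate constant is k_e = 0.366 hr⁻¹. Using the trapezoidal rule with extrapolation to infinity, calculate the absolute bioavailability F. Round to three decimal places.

Trapezoidal AUC_0→10.25 (oral capsule):
  [0→0.25]: (0.0+156.4)/2 × 0.25 = 19.55
  [0.25→1.75]: (156.4+401.4)/2 × 1.5 = 418.35
  [1.75→5.75]: (401.4+130.5)/2 × 4 = 1063.8
  [5.75→8.75]: (130.5+44.3)/2 × 3 = 262.2
  [8.75→10.25]: (44.3+25.6)/2 × 1.5 = 52.425
  Sum = 1816.325 ng/mL·hr
Tail: C_last/k_e = 25.6/0.366 = 69.945
AUC_0→∞ (oral capsule) = 1816.325 + 69.945 = 1886.27 ng/mL·hr
F = (AUC_ev/D_ev)/(AUC_iv/D_iv) = (1886.27/300)/(7360/150) = 6.28757/49.0667 = 0.1281

F = 0.128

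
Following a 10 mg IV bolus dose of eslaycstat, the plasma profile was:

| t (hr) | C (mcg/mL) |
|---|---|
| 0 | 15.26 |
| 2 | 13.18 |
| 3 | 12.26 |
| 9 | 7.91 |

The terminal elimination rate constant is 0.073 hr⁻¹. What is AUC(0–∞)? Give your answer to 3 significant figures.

Trapezoidal AUC_0→9:
  [0→2]: (15.26+13.18)/2 × 2 = 28.44
  [2→3]: (13.18+12.26)/2 × 1 = 12.72
  [3→9]: (12.26+7.91)/2 × 6 = 60.51
  Sum = 101.67 mcg/mL·hr
Extrapolated tail: C_last / k_e = 7.91 / 0.073 = 108.356
AUC_0→∞ = 101.67 + 108.356 = 210.026 mcg/mL·hr

AUC = 210 mcg/mL·hr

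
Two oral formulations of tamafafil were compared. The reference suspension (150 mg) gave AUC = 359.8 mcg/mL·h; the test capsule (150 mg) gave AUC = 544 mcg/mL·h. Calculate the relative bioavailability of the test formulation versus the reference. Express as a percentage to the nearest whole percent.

F_rel = (AUC_test/D_test) / (AUC_ref/D_ref)
      = (544/150) / (359.8/150)
      = 3.62667 / 2.39867 = 1.5120 = 151.20%

F_rel = 151%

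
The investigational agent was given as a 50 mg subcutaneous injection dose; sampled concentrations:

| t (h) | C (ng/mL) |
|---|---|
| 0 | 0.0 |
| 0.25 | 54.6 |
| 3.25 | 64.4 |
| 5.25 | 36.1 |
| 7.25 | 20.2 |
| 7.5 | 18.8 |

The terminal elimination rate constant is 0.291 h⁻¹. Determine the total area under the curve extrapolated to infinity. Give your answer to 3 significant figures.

AUC = 412 ng/mL·h

Trapezoidal AUC_0→7.5:
  [0→0.25]: (0.0+54.6)/2 × 0.25 = 6.825
  [0.25→3.25]: (54.6+64.4)/2 × 3 = 178.5
  [3.25→5.25]: (64.4+36.1)/2 × 2 = 100.5
  [5.25→7.25]: (36.1+20.2)/2 × 2 = 56.3
  [7.25→7.5]: (20.2+18.8)/2 × 0.25 = 4.875
  Sum = 347.0 ng/mL·h
Extrapolated tail: C_last / k_e = 18.8 / 0.291 = 64.605
AUC_0→∞ = 347.0 + 64.605 = 411.605 ng/mL·h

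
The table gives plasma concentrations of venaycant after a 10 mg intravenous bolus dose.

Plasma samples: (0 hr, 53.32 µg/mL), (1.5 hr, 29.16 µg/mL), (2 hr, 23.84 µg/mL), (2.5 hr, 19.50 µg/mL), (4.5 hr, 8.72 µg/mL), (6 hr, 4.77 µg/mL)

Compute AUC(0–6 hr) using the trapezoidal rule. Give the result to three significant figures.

Trapezoidal AUC_0→6:
  [0→1.5]: (53.32+29.16)/2 × 1.5 = 61.86
  [1.5→2]: (29.16+23.84)/2 × 0.5 = 13.25
  [2→2.5]: (23.84+19.50)/2 × 0.5 = 10.835
  [2.5→4.5]: (19.50+8.72)/2 × 2 = 28.22
  [4.5→6]: (8.72+4.77)/2 × 1.5 = 10.1175
  Sum = 124.2825 µg/mL·hr

AUC = 124 µg/mL·hr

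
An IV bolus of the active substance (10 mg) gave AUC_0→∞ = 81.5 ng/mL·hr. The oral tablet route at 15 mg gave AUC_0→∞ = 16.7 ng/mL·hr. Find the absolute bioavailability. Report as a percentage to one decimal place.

F = 13.7%

F = (AUC_ev / D_ev) / (AUC_iv / D_iv)
  = (16.7/15) / (81.5/10)
  = 1.11333 / 8.15 = 0.1366
  = 13.66%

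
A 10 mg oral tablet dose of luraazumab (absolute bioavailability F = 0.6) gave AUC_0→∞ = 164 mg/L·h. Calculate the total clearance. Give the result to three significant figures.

CL = F × Dose / AUC_0→∞
   = 0.6 × 10 / 164 = 0.0365854 L/h

CL = 0.0366 L/h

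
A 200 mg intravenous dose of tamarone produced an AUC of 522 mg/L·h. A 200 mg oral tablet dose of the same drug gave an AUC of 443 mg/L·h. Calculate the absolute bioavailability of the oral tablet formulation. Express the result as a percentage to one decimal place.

F = 84.9%

F = (AUC_ev / D_ev) / (AUC_iv / D_iv)
  = (443/200) / (522/200)
  = 2.215 / 2.61 = 0.8487
  = 84.87%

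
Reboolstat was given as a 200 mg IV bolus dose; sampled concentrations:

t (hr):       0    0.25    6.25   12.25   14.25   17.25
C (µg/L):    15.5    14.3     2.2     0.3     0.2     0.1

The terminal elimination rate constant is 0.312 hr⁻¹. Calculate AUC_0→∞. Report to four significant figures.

AUC = 62.00 µg/L·hr

Trapezoidal AUC_0→17.25:
  [0→0.25]: (15.5+14.3)/2 × 0.25 = 3.725
  [0.25→6.25]: (14.3+2.2)/2 × 6 = 49.5
  [6.25→12.25]: (2.2+0.3)/2 × 6 = 7.5
  [12.25→14.25]: (0.3+0.2)/2 × 2 = 0.5
  [14.25→17.25]: (0.2+0.1)/2 × 3 = 0.45
  Sum = 61.675 µg/L·hr
Extrapolated tail: C_last / k_e = 0.1 / 0.312 = 0.321
AUC_0→∞ = 61.675 + 0.321 = 61.996 µg/L·hr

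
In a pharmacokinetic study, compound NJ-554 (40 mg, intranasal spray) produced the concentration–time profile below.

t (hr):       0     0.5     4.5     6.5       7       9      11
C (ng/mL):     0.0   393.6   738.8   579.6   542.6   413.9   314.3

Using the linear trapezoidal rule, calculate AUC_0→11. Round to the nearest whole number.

Trapezoidal AUC_0→11:
  [0→0.5]: (0.0+393.6)/2 × 0.5 = 98.4
  [0.5→4.5]: (393.6+738.8)/2 × 4 = 2264.8
  [4.5→6.5]: (738.8+579.6)/2 × 2 = 1318.4
  [6.5→7]: (579.6+542.6)/2 × 0.5 = 280.55
  [7→9]: (542.6+413.9)/2 × 2 = 956.5
  [9→11]: (413.9+314.3)/2 × 2 = 728.2
  Sum = 5646.85 ng/mL·hr

AUC = 5647 ng/mL·hr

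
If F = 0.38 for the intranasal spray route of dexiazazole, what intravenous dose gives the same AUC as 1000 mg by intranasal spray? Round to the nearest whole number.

Systemic exposure from an extravascular dose = F × D_ev, so the equivalent IV dose is F × D_ev.
D_iv = F × D_ev = 0.38 × 1000 = 380 mg

D_iv = 380 mg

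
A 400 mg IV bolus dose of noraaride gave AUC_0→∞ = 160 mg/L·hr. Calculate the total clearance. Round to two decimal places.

CL = Dose_iv / AUC_0→∞
   = 400 / 160 = 2.5 L/hr

CL = 2.50 L/hr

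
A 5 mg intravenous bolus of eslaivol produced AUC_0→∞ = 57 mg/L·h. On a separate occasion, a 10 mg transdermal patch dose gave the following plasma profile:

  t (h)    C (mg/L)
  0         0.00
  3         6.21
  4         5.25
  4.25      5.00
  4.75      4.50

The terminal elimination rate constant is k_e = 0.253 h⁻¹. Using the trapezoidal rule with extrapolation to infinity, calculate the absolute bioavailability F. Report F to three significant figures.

Trapezoidal AUC_0→4.75 (transdermal patch):
  [0→3]: (0.00+6.21)/2 × 3 = 9.315
  [3→4]: (6.21+5.25)/2 × 1 = 5.73
  [4→4.25]: (5.25+5.00)/2 × 0.25 = 1.28125
  [4.25→4.75]: (5.00+4.50)/2 × 0.5 = 2.375
  Sum = 18.70125 mg/L·h
Tail: C_last/k_e = 4.50/0.253 = 17.787
AUC_0→∞ (transdermal patch) = 18.70125 + 17.787 = 36.48825 mg/L·h
F = (AUC_ev/D_ev)/(AUC_iv/D_iv) = (36.48825/10)/(57/5) = 3.648825/11.4 = 0.3201

F = 0.320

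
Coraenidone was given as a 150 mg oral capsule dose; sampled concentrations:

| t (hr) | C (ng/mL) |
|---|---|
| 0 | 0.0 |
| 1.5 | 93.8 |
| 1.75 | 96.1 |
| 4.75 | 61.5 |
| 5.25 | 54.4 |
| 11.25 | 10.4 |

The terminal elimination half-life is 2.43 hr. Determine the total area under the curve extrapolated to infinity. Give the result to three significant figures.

AUC = 590 ng/mL·hr

Trapezoidal AUC_0→11.25:
  [0→1.5]: (0.0+93.8)/2 × 1.5 = 70.35
  [1.5→1.75]: (93.8+96.1)/2 × 0.25 = 23.7375
  [1.75→4.75]: (96.1+61.5)/2 × 3 = 236.4
  [4.75→5.25]: (61.5+54.4)/2 × 0.5 = 28.975
  [5.25→11.25]: (54.4+10.4)/2 × 6 = 194.4
  Sum = 553.8625 ng/mL·hr
k_e = ln2 / t½ = 0.693147 / 2.43 = 0.2852 hr^-1
Extrapolated tail: C_last / k_e = 10.4 / 0.2852 = 36.466
AUC_0→∞ = 553.8625 + 36.466 = 590.3285 ng/mL·hr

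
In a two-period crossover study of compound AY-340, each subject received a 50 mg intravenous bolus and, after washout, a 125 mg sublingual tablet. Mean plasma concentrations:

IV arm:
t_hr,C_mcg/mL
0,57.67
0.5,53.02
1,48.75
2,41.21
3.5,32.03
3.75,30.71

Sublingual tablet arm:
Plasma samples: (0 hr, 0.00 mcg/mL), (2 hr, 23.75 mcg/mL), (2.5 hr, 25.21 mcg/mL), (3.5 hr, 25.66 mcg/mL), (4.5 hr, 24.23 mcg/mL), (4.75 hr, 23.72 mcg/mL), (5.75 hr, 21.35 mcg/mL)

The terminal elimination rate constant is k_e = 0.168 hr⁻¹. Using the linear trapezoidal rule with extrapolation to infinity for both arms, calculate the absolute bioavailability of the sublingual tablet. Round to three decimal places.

F = 0.282

Trapezoidal AUC_0→3.75 (IV):
  [0→0.5]: (57.67+53.02)/2 × 0.5 = 27.6725
  [0.5→1]: (53.02+48.75)/2 × 0.5 = 25.4425
  [1→2]: (48.75+41.21)/2 × 1 = 44.98
  [2→3.5]: (41.21+32.03)/2 × 1.5 = 54.93
  [3.5→3.75]: (32.03+30.71)/2 × 0.25 = 7.8425
  Sum = 160.8675 mcg/mL·hr
IV tail: 30.71/0.168 = 182.798; AUC_iv,0→∞ = 160.8675 + 182.798 = 343.6655 mcg/mL·hr
Trapezoidal AUC_0→5.75 (sublingual tablet):
  [0→2]: (0.00+23.75)/2 × 2 = 23.75
  [2→2.5]: (23.75+25.21)/2 × 0.5 = 12.24
  [2.5→3.5]: (25.21+25.66)/2 × 1 = 25.435
  [3.5→4.5]: (25.66+24.23)/2 × 1 = 24.945
  [4.5→4.75]: (24.23+23.72)/2 × 0.25 = 5.99375
  [4.75→5.75]: (23.72+21.35)/2 × 1 = 22.535
  Sum = 114.89875 mcg/mL·hr
sublingual tablet tail: 21.35/0.168 = 127.083; AUC_ev,0→∞ = 114.89875 + 127.083 = 241.98175 mcg/mL·hr
F = (AUC_ev/D_ev)/(AUC_iv/D_iv) = (241.98175/125)/(343.6655/50) = 1.935854/6.87331 = 0.2816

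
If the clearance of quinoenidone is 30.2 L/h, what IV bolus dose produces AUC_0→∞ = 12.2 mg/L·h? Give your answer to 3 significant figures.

Dose = 368 mg

Dose_iv = CL × AUC_0→∞
     = 30.2 × 12.2 = 368.44 mg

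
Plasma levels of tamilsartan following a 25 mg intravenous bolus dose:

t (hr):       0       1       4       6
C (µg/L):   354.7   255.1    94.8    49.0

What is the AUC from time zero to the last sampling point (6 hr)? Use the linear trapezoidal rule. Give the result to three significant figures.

AUC = 974 µg/L·hr

Trapezoidal AUC_0→6:
  [0→1]: (354.7+255.1)/2 × 1 = 304.9
  [1→4]: (255.1+94.8)/2 × 3 = 524.85
  [4→6]: (94.8+49.0)/2 × 2 = 143.8
  Sum = 973.55 µg/L·hr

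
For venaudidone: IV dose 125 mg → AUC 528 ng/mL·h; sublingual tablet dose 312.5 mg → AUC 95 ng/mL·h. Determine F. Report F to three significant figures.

F = 0.0720

F = (AUC_ev / D_ev) / (AUC_iv / D_iv)
  = (95/312.5) / (528/125)
  = 0.304 / 4.224 = 0.0720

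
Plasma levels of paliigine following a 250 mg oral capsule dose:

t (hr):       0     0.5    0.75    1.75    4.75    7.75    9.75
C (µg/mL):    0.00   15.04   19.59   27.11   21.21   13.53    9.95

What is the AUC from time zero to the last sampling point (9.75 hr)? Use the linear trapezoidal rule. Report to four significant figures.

Trapezoidal AUC_0→9.75:
  [0→0.5]: (0.00+15.04)/2 × 0.5 = 3.76
  [0.5→0.75]: (15.04+19.59)/2 × 0.25 = 4.32875
  [0.75→1.75]: (19.59+27.11)/2 × 1 = 23.35
  [1.75→4.75]: (27.11+21.21)/2 × 3 = 72.48
  [4.75→7.75]: (21.21+13.53)/2 × 3 = 52.11
  [7.75→9.75]: (13.53+9.95)/2 × 2 = 23.48
  Sum = 179.50875 µg/mL·hr

AUC = 179.5 µg/mL·hr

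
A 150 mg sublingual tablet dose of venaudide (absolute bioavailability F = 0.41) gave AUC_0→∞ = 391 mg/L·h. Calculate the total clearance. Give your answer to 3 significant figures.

CL = 0.157 L/h

CL = F × Dose / AUC_0→∞
   = 0.41 × 150 / 391 = 0.157289 L/h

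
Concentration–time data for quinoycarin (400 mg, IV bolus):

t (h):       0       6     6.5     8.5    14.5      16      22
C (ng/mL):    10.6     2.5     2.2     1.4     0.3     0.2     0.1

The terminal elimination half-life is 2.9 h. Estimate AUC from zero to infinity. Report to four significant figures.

Trapezoidal AUC_0→22:
  [0→6]: (10.6+2.5)/2 × 6 = 39.3
  [6→6.5]: (2.5+2.2)/2 × 0.5 = 1.175
  [6.5→8.5]: (2.2+1.4)/2 × 2 = 3.6
  [8.5→14.5]: (1.4+0.3)/2 × 6 = 5.1
  [14.5→16]: (0.3+0.2)/2 × 1.5 = 0.375
  [16→22]: (0.2+0.1)/2 × 6 = 0.9
  Sum = 50.45 ng/mL·h
k_e = ln2 / t½ = 0.693147 / 2.9 = 0.2390 h^-1
Extrapolated tail: C_last / k_e = 0.1 / 0.239 = 0.418
AUC_0→∞ = 50.45 + 0.418 = 50.868 ng/mL·h

AUC = 50.87 ng/mL·h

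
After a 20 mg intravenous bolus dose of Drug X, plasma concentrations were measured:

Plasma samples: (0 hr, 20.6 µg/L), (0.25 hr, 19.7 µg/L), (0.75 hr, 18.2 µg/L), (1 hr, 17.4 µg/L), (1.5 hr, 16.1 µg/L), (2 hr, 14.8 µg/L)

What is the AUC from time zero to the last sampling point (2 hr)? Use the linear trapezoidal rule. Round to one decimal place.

Trapezoidal AUC_0→2:
  [0→0.25]: (20.6+19.7)/2 × 0.25 = 5.0375
  [0.25→0.75]: (19.7+18.2)/2 × 0.5 = 9.475
  [0.75→1]: (18.2+17.4)/2 × 0.25 = 4.45
  [1→1.5]: (17.4+16.1)/2 × 0.5 = 8.375
  [1.5→2]: (16.1+14.8)/2 × 0.5 = 7.725
  Sum = 35.0625 µg/L·hr

AUC = 35.1 µg/L·hr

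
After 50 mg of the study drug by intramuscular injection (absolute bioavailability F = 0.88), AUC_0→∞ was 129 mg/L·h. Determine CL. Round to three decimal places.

CL = F × Dose / AUC_0→∞
   = 0.88 × 50 / 129 = 0.341085 L/h

CL = 0.341 L/h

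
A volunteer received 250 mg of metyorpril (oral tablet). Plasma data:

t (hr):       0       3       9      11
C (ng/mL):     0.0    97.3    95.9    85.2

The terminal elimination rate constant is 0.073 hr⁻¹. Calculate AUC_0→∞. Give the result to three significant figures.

Trapezoidal AUC_0→11:
  [0→3]: (0.0+97.3)/2 × 3 = 145.95
  [3→9]: (97.3+95.9)/2 × 6 = 579.6
  [9→11]: (95.9+85.2)/2 × 2 = 181.1
  Sum = 906.65 ng/mL·hr
Extrapolated tail: C_last / k_e = 85.2 / 0.073 = 1167.123
AUC_0→∞ = 906.65 + 1167.123 = 2073.773 ng/mL·hr

AUC = 2070 ng/mL·hr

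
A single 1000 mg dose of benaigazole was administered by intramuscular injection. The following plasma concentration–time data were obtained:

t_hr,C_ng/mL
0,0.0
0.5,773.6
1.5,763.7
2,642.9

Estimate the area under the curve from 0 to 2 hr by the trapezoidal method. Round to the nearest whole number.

Trapezoidal AUC_0→2:
  [0→0.5]: (0.0+773.6)/2 × 0.5 = 193.4
  [0.5→1.5]: (773.6+763.7)/2 × 1 = 768.65
  [1.5→2]: (763.7+642.9)/2 × 0.5 = 351.65
  Sum = 1313.7 ng/mL·hr

AUC = 1314 ng/mL·hr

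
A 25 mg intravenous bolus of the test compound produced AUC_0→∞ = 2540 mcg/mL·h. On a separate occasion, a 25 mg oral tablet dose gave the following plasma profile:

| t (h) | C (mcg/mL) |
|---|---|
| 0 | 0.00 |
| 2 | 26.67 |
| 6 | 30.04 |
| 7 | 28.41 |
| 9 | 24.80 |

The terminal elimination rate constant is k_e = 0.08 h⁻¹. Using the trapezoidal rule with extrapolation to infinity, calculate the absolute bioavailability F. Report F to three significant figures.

Trapezoidal AUC_0→9 (oral tablet):
  [0→2]: (0.00+26.67)/2 × 2 = 26.67
  [2→6]: (26.67+30.04)/2 × 4 = 113.42
  [6→7]: (30.04+28.41)/2 × 1 = 29.225
  [7→9]: (28.41+24.80)/2 × 2 = 53.21
  Sum = 222.525 mcg/mL·h
Tail: C_last/k_e = 24.80/0.08 = 310.000
AUC_0→∞ (oral tablet) = 222.525 + 310.000 = 532.525 mcg/mL·h
F = (AUC_ev/D_ev)/(AUC_iv/D_iv) = (532.525/25)/(2540/25) = 21.301/101.6 = 0.2097

F = 0.210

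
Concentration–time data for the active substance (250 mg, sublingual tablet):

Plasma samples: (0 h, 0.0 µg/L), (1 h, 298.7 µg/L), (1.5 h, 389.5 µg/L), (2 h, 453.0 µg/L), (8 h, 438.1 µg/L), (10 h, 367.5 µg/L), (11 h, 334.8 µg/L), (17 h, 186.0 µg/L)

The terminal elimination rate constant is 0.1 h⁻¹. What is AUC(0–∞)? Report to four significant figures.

Trapezoidal AUC_0→17:
  [0→1]: (0.0+298.7)/2 × 1 = 149.35
  [1→1.5]: (298.7+389.5)/2 × 0.5 = 172.05
  [1.5→2]: (389.5+453.0)/2 × 0.5 = 210.625
  [2→8]: (453.0+438.1)/2 × 6 = 2673.3
  [8→10]: (438.1+367.5)/2 × 2 = 805.6
  [10→11]: (367.5+334.8)/2 × 1 = 351.15
  [11→17]: (334.8+186.0)/2 × 6 = 1562.4
  Sum = 5924.475 µg/L·h
Extrapolated tail: C_last / k_e = 186.0 / 0.1 = 1860.000
AUC_0→∞ = 5924.475 + 1860.000 = 7784.475 µg/L·h

AUC = 7784 µg/L·h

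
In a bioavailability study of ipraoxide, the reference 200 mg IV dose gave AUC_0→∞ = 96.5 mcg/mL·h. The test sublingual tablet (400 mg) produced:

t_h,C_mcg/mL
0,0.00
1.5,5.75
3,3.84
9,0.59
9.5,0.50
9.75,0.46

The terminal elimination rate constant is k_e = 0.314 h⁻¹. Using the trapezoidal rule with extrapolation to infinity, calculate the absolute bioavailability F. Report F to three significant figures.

Trapezoidal AUC_0→9.75 (sublingual tablet):
  [0→1.5]: (0.00+5.75)/2 × 1.5 = 4.3125
  [1.5→3]: (5.75+3.84)/2 × 1.5 = 7.1925
  [3→9]: (3.84+0.59)/2 × 6 = 13.29
  [9→9.5]: (0.59+0.50)/2 × 0.5 = 0.2725
  [9.5→9.75]: (0.50+0.46)/2 × 0.25 = 0.12
  Sum = 25.1875 mcg/mL·h
Tail: C_last/k_e = 0.46/0.314 = 1.465
AUC_0→∞ (sublingual tablet) = 25.1875 + 1.465 = 26.6525 mcg/mL·h
F = (AUC_ev/D_ev)/(AUC_iv/D_iv) = (26.6525/400)/(96.5/200) = 0.06663125/0.4825 = 0.1381

F = 0.138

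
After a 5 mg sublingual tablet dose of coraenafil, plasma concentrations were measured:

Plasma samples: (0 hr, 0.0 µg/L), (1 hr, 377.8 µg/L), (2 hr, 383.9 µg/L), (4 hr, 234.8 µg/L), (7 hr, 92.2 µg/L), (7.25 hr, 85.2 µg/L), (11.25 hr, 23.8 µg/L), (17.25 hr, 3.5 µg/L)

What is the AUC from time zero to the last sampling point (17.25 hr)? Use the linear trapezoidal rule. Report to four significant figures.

AUC = 2001 µg/L·hr

Trapezoidal AUC_0→17.25:
  [0→1]: (0.0+377.8)/2 × 1 = 188.9
  [1→2]: (377.8+383.9)/2 × 1 = 380.85
  [2→4]: (383.9+234.8)/2 × 2 = 618.7
  [4→7]: (234.8+92.2)/2 × 3 = 490.5
  [7→7.25]: (92.2+85.2)/2 × 0.25 = 22.175
  [7.25→11.25]: (85.2+23.8)/2 × 4 = 218.0
  [11.25→17.25]: (23.8+3.5)/2 × 6 = 81.9
  Sum = 2001.025 µg/L·hr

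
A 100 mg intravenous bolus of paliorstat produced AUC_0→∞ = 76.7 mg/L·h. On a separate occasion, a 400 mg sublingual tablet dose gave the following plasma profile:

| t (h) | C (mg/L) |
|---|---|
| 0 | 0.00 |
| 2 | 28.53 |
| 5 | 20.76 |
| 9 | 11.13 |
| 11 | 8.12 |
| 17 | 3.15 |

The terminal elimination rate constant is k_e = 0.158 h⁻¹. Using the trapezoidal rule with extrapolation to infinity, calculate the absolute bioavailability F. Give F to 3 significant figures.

F = 0.780

Trapezoidal AUC_0→17 (sublingual tablet):
  [0→2]: (0.00+28.53)/2 × 2 = 28.53
  [2→5]: (28.53+20.76)/2 × 3 = 73.935
  [5→9]: (20.76+11.13)/2 × 4 = 63.78
  [9→11]: (11.13+8.12)/2 × 2 = 19.25
  [11→17]: (8.12+3.15)/2 × 6 = 33.81
  Sum = 219.305 mg/L·h
Tail: C_last/k_e = 3.15/0.158 = 19.937
AUC_0→∞ (sublingual tablet) = 219.305 + 19.937 = 239.242 mg/L·h
F = (AUC_ev/D_ev)/(AUC_iv/D_iv) = (239.242/400)/(76.7/100) = 0.598105/0.767 = 0.7798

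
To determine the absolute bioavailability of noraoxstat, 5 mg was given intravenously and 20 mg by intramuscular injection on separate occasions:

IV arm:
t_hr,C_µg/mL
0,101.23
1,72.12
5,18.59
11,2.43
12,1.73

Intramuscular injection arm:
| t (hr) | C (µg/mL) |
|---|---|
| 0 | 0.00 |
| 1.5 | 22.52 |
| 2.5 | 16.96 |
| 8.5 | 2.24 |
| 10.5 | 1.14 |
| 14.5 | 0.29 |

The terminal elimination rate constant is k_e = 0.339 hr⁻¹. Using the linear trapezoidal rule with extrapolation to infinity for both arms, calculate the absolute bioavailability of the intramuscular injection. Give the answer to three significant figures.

Trapezoidal AUC_0→12 (IV):
  [0→1]: (101.23+72.12)/2 × 1 = 86.675
  [1→5]: (72.12+18.59)/2 × 4 = 181.42
  [5→11]: (18.59+2.43)/2 × 6 = 63.06
  [11→12]: (2.43+1.73)/2 × 1 = 2.08
  Sum = 333.235 µg/mL·hr
IV tail: 1.73/0.339 = 5.103; AUC_iv,0→∞ = 333.235 + 5.103 = 338.338 µg/mL·hr
Trapezoidal AUC_0→14.5 (intramuscular injection):
  [0→1.5]: (0.00+22.52)/2 × 1.5 = 16.89
  [1.5→2.5]: (22.52+16.96)/2 × 1 = 19.74
  [2.5→8.5]: (16.96+2.24)/2 × 6 = 57.6
  [8.5→10.5]: (2.24+1.14)/2 × 2 = 3.38
  [10.5→14.5]: (1.14+0.29)/2 × 4 = 2.86
  Sum = 100.47 µg/mL·hr
intramuscular injection tail: 0.29/0.339 = 0.855; AUC_ev,0→∞ = 100.47 + 0.855 = 101.325 µg/mL·hr
F = (AUC_ev/D_ev)/(AUC_iv/D_iv) = (101.325/20)/(338.338/5) = 5.06625/67.6676 = 0.0749

F = 0.0749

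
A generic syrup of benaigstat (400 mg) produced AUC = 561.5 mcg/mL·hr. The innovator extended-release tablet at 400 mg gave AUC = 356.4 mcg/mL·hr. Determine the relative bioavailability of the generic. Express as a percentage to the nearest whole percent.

F_rel = (AUC_test/D_test) / (AUC_ref/D_ref)
      = (561.5/400) / (356.4/400)
      = 1.40375 / 0.891 = 1.5755 = 157.55%

F_rel = 158%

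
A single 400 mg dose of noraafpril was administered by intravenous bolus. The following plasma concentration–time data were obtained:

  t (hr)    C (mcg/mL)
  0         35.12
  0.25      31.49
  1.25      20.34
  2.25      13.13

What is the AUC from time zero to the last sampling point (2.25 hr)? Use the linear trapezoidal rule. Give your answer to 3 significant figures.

Trapezoidal AUC_0→2.25:
  [0→0.25]: (35.12+31.49)/2 × 0.25 = 8.32625
  [0.25→1.25]: (31.49+20.34)/2 × 1 = 25.915
  [1.25→2.25]: (20.34+13.13)/2 × 1 = 16.735
  Sum = 50.97625 mcg/mL·hr

AUC = 51.0 mcg/mL·hr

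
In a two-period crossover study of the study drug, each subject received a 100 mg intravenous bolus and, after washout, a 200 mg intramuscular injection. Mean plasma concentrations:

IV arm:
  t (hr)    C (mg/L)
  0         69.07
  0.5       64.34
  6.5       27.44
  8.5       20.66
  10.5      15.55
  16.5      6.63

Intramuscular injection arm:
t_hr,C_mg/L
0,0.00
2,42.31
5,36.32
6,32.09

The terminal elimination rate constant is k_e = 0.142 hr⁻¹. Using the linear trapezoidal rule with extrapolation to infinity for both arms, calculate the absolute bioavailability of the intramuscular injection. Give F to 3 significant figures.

Trapezoidal AUC_0→16.5 (IV):
  [0→0.5]: (69.07+64.34)/2 × 0.5 = 33.3525
  [0.5→6.5]: (64.34+27.44)/2 × 6 = 275.34
  [6.5→8.5]: (27.44+20.66)/2 × 2 = 48.1
  [8.5→10.5]: (20.66+15.55)/2 × 2 = 36.21
  [10.5→16.5]: (15.55+6.63)/2 × 6 = 66.54
  Sum = 459.5425 mg/L·hr
IV tail: 6.63/0.142 = 46.690; AUC_iv,0→∞ = 459.5425 + 46.690 = 506.2325 mg/L·hr
Trapezoidal AUC_0→6 (intramuscular injection):
  [0→2]: (0.00+42.31)/2 × 2 = 42.31
  [2→5]: (42.31+36.32)/2 × 3 = 117.945
  [5→6]: (36.32+32.09)/2 × 1 = 34.205
  Sum = 194.46 mg/L·hr
intramuscular injection tail: 32.09/0.142 = 225.986; AUC_ev,0→∞ = 194.46 + 225.986 = 420.446 mg/L·hr
F = (AUC_ev/D_ev)/(AUC_iv/D_iv) = (420.446/200)/(506.2325/100) = 2.10223/5.062325 = 0.4153

F = 0.415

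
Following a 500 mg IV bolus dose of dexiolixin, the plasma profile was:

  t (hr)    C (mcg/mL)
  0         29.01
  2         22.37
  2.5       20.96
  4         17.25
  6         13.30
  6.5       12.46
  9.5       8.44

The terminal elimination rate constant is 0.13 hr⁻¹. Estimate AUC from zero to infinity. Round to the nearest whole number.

Trapezoidal AUC_0→9.5:
  [0→2]: (29.01+22.37)/2 × 2 = 51.38
  [2→2.5]: (22.37+20.96)/2 × 0.5 = 10.8325
  [2.5→4]: (20.96+17.25)/2 × 1.5 = 28.6575
  [4→6]: (17.25+13.30)/2 × 2 = 30.55
  [6→6.5]: (13.30+12.46)/2 × 0.5 = 6.44
  [6.5→9.5]: (12.46+8.44)/2 × 3 = 31.35
  Sum = 159.21 mcg/mL·hr
Extrapolated tail: C_last / k_e = 8.44 / 0.13 = 64.923
AUC_0→∞ = 159.21 + 64.923 = 224.133 mcg/mL·hr

AUC = 224 mcg/mL·hr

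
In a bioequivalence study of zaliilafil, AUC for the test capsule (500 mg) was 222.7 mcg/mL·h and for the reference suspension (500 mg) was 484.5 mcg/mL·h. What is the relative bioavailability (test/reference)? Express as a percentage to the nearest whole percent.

F_rel = (AUC_test/D_test) / (AUC_ref/D_ref)
      = (222.7/500) / (484.5/500)
      = 0.4454 / 0.969 = 0.4596 = 45.96%

F_rel = 46%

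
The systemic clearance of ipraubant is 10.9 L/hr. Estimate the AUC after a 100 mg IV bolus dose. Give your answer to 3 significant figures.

AUC_0→∞ = Dose_iv / CL
        = 100 / 10.9 = 9.17431 mg/L·hr

AUC = 9.17 mg/L·hr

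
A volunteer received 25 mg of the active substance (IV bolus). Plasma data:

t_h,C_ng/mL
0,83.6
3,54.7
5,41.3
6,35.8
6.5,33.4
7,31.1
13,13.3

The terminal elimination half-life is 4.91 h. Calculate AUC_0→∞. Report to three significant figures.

Trapezoidal AUC_0→13:
  [0→3]: (83.6+54.7)/2 × 3 = 207.45
  [3→5]: (54.7+41.3)/2 × 2 = 96.0
  [5→6]: (41.3+35.8)/2 × 1 = 38.55
  [6→6.5]: (35.8+33.4)/2 × 0.5 = 17.3
  [6.5→7]: (33.4+31.1)/2 × 0.5 = 16.125
  [7→13]: (31.1+13.3)/2 × 6 = 133.2
  Sum = 508.625 ng/mL·h
k_e = ln2 / t½ = 0.693147 / 4.91 = 0.1412 h^-1
Extrapolated tail: C_last / k_e = 13.3 / 0.1412 = 94.193
AUC_0→∞ = 508.625 + 94.193 = 602.818 ng/mL·h

AUC = 603 ng/mL·h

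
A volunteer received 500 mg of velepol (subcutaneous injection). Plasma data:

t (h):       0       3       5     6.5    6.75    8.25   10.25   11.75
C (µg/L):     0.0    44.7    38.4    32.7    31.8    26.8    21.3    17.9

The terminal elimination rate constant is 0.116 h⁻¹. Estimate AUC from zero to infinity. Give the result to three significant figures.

Trapezoidal AUC_0→11.75:
  [0→3]: (0.0+44.7)/2 × 3 = 67.05
  [3→5]: (44.7+38.4)/2 × 2 = 83.1
  [5→6.5]: (38.4+32.7)/2 × 1.5 = 53.325
  [6.5→6.75]: (32.7+31.8)/2 × 0.25 = 8.0625
  [6.75→8.25]: (31.8+26.8)/2 × 1.5 = 43.95
  [8.25→10.25]: (26.8+21.3)/2 × 2 = 48.1
  [10.25→11.75]: (21.3+17.9)/2 × 1.5 = 29.4
  Sum = 332.9875 µg/L·h
Extrapolated tail: C_last / k_e = 17.9 / 0.116 = 154.310
AUC_0→∞ = 332.9875 + 154.310 = 487.2975 µg/L·h

AUC = 487 µg/L·h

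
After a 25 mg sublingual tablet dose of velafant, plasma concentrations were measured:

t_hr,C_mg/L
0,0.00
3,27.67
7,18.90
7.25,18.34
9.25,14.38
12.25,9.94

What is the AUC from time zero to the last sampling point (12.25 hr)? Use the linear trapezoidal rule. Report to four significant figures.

Trapezoidal AUC_0→12.25:
  [0→3]: (0.00+27.67)/2 × 3 = 41.505
  [3→7]: (27.67+18.90)/2 × 4 = 93.14
  [7→7.25]: (18.90+18.34)/2 × 0.25 = 4.655
  [7.25→9.25]: (18.34+14.38)/2 × 2 = 32.72
  [9.25→12.25]: (14.38+9.94)/2 × 3 = 36.48
  Sum = 208.5 mg/L·hr

AUC = 208.5 mg/L·hr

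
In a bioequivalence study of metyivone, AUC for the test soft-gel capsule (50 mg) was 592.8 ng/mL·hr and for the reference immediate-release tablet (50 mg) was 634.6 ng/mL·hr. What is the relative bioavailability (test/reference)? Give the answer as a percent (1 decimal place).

F_rel = (AUC_test/D_test) / (AUC_ref/D_ref)
      = (592.8/50) / (634.6/50)
      = 11.856 / 12.692 = 0.9341 = 93.41%

F_rel = 93.4%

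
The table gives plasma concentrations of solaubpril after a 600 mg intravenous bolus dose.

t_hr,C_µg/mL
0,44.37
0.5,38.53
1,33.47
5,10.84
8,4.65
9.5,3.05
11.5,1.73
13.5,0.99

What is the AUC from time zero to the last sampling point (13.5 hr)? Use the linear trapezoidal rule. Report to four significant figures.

AUC = 163.9 µg/mL·hr

Trapezoidal AUC_0→13.5:
  [0→0.5]: (44.37+38.53)/2 × 0.5 = 20.725
  [0.5→1]: (38.53+33.47)/2 × 0.5 = 18.0
  [1→5]: (33.47+10.84)/2 × 4 = 88.62
  [5→8]: (10.84+4.65)/2 × 3 = 23.235
  [8→9.5]: (4.65+3.05)/2 × 1.5 = 5.775
  [9.5→11.5]: (3.05+1.73)/2 × 2 = 4.78
  [11.5→13.5]: (1.73+0.99)/2 × 2 = 2.72
  Sum = 163.855 µg/mL·hr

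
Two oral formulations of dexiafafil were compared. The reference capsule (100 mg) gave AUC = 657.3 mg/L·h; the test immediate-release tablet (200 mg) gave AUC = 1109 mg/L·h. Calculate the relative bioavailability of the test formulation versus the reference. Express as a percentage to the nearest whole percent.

F_rel = 84%

F_rel = (AUC_test/D_test) / (AUC_ref/D_ref)
      = (1109/200) / (657.3/100)
      = 5.545 / 6.573 = 0.8436 = 84.36%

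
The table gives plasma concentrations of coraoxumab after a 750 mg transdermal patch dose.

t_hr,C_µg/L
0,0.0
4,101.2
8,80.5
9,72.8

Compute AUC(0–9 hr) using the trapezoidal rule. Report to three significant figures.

Trapezoidal AUC_0→9:
  [0→4]: (0.0+101.2)/2 × 4 = 202.4
  [4→8]: (101.2+80.5)/2 × 4 = 363.4
  [8→9]: (80.5+72.8)/2 × 1 = 76.65
  Sum = 642.45 µg/L·hr

AUC = 642 µg/L·hr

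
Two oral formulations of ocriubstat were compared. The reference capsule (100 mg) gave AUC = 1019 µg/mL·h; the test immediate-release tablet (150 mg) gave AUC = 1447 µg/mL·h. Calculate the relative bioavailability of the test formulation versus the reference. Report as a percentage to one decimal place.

F_rel = (AUC_test/D_test) / (AUC_ref/D_ref)
      = (1447/150) / (1019/100)
      = 9.64667 / 10.19 = 0.9467 = 94.67%

F_rel = 94.7%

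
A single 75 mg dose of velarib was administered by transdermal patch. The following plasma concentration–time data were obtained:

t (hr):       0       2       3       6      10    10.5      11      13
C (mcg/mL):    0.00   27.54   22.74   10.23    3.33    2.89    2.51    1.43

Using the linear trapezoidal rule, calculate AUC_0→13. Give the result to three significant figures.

AUC = 136 mcg/mL·hr

Trapezoidal AUC_0→13:
  [0→2]: (0.00+27.54)/2 × 2 = 27.54
  [2→3]: (27.54+22.74)/2 × 1 = 25.14
  [3→6]: (22.74+10.23)/2 × 3 = 49.455
  [6→10]: (10.23+3.33)/2 × 4 = 27.12
  [10→10.5]: (3.33+2.89)/2 × 0.5 = 1.555
  [10.5→11]: (2.89+2.51)/2 × 0.5 = 1.35
  [11→13]: (2.51+1.43)/2 × 2 = 3.94
  Sum = 136.1 mcg/mL·hr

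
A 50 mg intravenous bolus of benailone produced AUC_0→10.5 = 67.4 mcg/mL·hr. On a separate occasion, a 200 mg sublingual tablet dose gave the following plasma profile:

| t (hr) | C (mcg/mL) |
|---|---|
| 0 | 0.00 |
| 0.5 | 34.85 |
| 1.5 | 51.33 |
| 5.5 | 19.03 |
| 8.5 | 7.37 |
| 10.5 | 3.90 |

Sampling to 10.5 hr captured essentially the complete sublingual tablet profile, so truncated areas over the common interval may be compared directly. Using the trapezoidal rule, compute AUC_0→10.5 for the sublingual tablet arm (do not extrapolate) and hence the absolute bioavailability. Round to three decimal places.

F = 0.903

Trapezoidal AUC_0→10.5 (sublingual tablet):
  [0→0.5]: (0.00+34.85)/2 × 0.5 = 8.7125
  [0.5→1.5]: (34.85+51.33)/2 × 1 = 43.09
  [1.5→5.5]: (51.33+19.03)/2 × 4 = 140.72
  [5.5→8.5]: (19.03+7.37)/2 × 3 = 39.6
  [8.5→10.5]: (7.37+3.90)/2 × 2 = 11.27
  Sum = 243.3925 mcg/mL·hr
F = (AUC_ev/D_ev)/(AUC_iv/D_iv) = (243.3925/200)/(67.4/50) = 1.2169625/1.348 = 0.9028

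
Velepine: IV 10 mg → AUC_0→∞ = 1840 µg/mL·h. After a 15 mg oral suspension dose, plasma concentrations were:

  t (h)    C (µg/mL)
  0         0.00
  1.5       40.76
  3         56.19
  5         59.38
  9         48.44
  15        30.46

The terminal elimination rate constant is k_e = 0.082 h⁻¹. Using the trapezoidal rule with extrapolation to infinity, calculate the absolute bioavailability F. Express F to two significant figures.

F = 0.38

Trapezoidal AUC_0→15 (oral suspension):
  [0→1.5]: (0.00+40.76)/2 × 1.5 = 30.57
  [1.5→3]: (40.76+56.19)/2 × 1.5 = 72.7125
  [3→5]: (56.19+59.38)/2 × 2 = 115.57
  [5→9]: (59.38+48.44)/2 × 4 = 215.64
  [9→15]: (48.44+30.46)/2 × 6 = 236.7
  Sum = 671.1925 µg/mL·h
Tail: C_last/k_e = 30.46/0.082 = 371.463
AUC_0→∞ (oral suspension) = 671.1925 + 371.463 = 1042.6555 µg/mL·h
F = (AUC_ev/D_ev)/(AUC_iv/D_iv) = (1042.6555/15)/(1840/10) = 69.5104/184 = 0.3778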